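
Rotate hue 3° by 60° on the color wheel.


New hue = (H + rotation) mod 360
New hue = (3 + 60) mod 360
= 63 mod 360
= 63°


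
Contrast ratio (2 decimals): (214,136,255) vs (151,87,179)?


Linearize each sRGB channel c=v/255: c/12.92 if c ≤ 0.04045 else ((c+0.055)/1.055)^2.4
L = 0.2126×R_lin + 0.7152×G_lin + 0.0722×B_lin
Color 1 (214,136,255):
  R=214: 214/255≈0.8392 > 0.04045 → ((0.8392+0.055)/1.055)^2.4 ≈ 0.67244
  G=136: 136/255≈0.5333 > 0.04045 → ((0.5333+0.055)/1.055)^2.4 ≈ 0.24620
  B=255: 255/255≈1.0000 > 0.04045 → ((1.0000+0.055)/1.055)^2.4 ≈ 1.00000
  L1 = 0.2126×0.67244 + 0.7152×0.24620 + 0.0722×1.00000 ≈ 0.39124
Color 2 (151,87,179):
  R=151: 151/255≈0.5922 > 0.04045 → ((0.5922+0.055)/1.055)^2.4 ≈ 0.30947
  G=87: 87/255≈0.3412 > 0.04045 → ((0.3412+0.055)/1.055)^2.4 ≈ 0.09531
  B=179: 179/255≈0.7020 > 0.04045 → ((0.7020+0.055)/1.055)^2.4 ≈ 0.45079
  L2 = 0.2126×0.30947 + 0.7152×0.09531 + 0.0722×0.45079 ≈ 0.16650
Lighter = 0.39124, Darker = 0.16650
Ratio = (L_lighter + 0.05) / (L_darker + 0.05)
Ratio = (0.39124 + 0.05) / (0.16650 + 0.05) = 0.44124 / 0.21650 ≈ 2.0380
Ratio ≈ 2.04:1


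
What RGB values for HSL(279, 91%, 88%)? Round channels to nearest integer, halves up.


H=279°, S=0.91, L=0.88
C = (1-|2L-1|)×S = (1-|0.76|)×0.91 = 0.2184
H' = H/60 = 279/60 ≈ 4.6500; X = C×(1-|H' mod 2 - 1|) = 0.14196
m = L - C/2 = 0.88 - 0.1092 = 0.7708
Sector ⌊H'⌋ = 4 → (R',G',B') = (0.14196, 0.0, 0.2184)
RGB = ((R'+m)×255, (G'+m)×255, (B'+m)×255) = (232.7538, 196.554, 252.246)
Round half up → RGB(233, 197, 252)


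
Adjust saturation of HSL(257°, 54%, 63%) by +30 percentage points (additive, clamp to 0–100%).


Original S = 54%
Adjustment = +30 percentage points
New S = 54 + (30) = 84
Clamp to [0, 100] → 84
= HSL(257°, 84%, 63%)


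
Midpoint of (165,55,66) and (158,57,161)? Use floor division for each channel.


Midpoint: each channel = ⌊(C₁+C₂)/2⌋
R: ⌊(165+158)/2⌋ = 161
G: ⌊(55+57)/2⌋ = 56
B: ⌊(66+161)/2⌋ = 113
= RGB(161, 56, 113)


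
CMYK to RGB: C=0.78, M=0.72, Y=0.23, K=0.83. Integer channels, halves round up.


R = 255 × (1-C) × (1-K) = 255 × 0.22 × 0.17 = 9.537 → 10
G = 255 × (1-M) × (1-K) = 255 × 0.28 × 0.17 = 12.138 → 12
B = 255 × (1-Y) × (1-K) = 255 × 0.77 × 0.17 = 33.3795 → 33
= RGB(10, 12, 33)


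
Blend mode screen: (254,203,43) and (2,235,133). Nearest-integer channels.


Screen: C = 255 - (255-A)×(255-B)/255, rounded to nearest integer
R: 255 - (255-254)×(255-2)/255 = 255 - 253/255 ≈ 255 - 0.992 = 254.008 → 254
G: 255 - (255-203)×(255-235)/255 = 255 - 1040/255 ≈ 255 - 4.078 = 250.922 → 251
B: 255 - (255-43)×(255-133)/255 = 255 - 25864/255 ≈ 255 - 101.427 = 153.573 → 154
= RGB(254, 251, 154)


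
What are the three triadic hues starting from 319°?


Triadic: equally spaced at 120° intervals
H1 = 319°
H2 = (319 + 120) mod 360 = 79°
H3 = (319 + 240) mod 360 = 199°
Triadic = 319°, 79°, 199°


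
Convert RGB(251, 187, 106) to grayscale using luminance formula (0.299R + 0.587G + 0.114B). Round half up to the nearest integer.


Gray = 0.299×R + 0.587×G + 0.114×B
Gray = 0.299×251 + 0.587×187 + 0.114×106
Gray = 75.049 + 109.769 + 12.084
Gray = 196.902 → round half up → 197
Gray = 197


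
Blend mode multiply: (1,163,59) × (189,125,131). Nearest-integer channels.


Multiply: C = A×B/255, rounded to nearest integer
R: 1×189/255 = 189/255 ≈ 0.741 → 1
G: 163×125/255 = 20375/255 ≈ 79.902 → 80
B: 59×131/255 = 7729/255 ≈ 30.310 → 30
= RGB(1, 80, 30)


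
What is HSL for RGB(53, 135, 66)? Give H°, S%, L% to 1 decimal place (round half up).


Normalize: R'=53/255≈0.2078, G'=135/255≈0.5294, B'=66/255≈0.2588
Max=135/255, Min=53/255, Δ=Max-Min=82/255
L = (Max+Min)/2 = (135+53)/510 = 188/510 = 0.36862… → L = 36.9%
L ≤ 0.5 → S = Δ/(Max+Min) = 82/(135+53) = 82/188 = 0.43617… → S = 43.6%
(the 1/255 factors cancel in S and H, so raw channel differences can be used)
Max is G' → H = 60 × ((B-R)/Δ + 2) = 60 × ((66-53)/82 + 2)
  13/82 + 2 = 0.1585… + 2 = 2.1585…
  H = 60 × 2.1585… = 129.512…° → H = 129.5°
= HSL(129.5°, 43.6%, 36.9%)


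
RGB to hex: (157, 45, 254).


R = 157 → 9D (hex)
G = 45 → 2D (hex)
B = 254 → FE (hex)
Hex = #9D2DFE


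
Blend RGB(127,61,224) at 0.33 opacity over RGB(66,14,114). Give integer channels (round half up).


C = α×F + (1-α)×B, with 1-α = 0.67
R: 0.33×127 + 0.67×66 = 41.91 + 44.22 = 86.13 → 86
G: 0.33×61 + 0.67×14 = 20.13 + 9.38 = 29.51 → 30
B: 0.33×224 + 0.67×114 = 73.92 + 76.38 = 150.30 → 150
= RGB(86, 30, 150)


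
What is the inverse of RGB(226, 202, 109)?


Invert: (255-R, 255-G, 255-B)
R: 255-226 = 29
G: 255-202 = 53
B: 255-109 = 146
= RGB(29, 53, 146)


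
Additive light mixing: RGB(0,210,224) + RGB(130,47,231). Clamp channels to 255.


Additive: each channel = min(255, C₁+C₂)
R: 0+130 = 130 → 130
G: 210+47 = 257 → 255
B: 224+231 = 455 → 255
= RGB(130, 255, 255)


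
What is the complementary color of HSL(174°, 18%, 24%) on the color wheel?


Complement = opposite side of color wheel = hue + 180°
H' = (174 + 180) mod 360 = 354°
S and L unchanged.
= HSL(354°, 18%, 24%)


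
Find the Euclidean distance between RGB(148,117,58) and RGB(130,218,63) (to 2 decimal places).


d = √[(R₁-R₂)² + (G₁-G₂)² + (B₁-B₂)²]
d = √[(148-130)² + (117-218)² + (58-63)²]
d = √[324 + 10201 + 25]
d = √10550
d ≈ 102.71


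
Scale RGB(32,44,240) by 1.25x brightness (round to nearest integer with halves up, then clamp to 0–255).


Multiply each channel by 1.25, round half up, clamp to [0, 255]
R: 32×1.25 = 40
G: 44×1.25 = 55
B: 240×1.25 = 300 → clamp → 255
= RGB(40, 55, 255)


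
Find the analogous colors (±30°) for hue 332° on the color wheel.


Base hue: 332°
Left analog: (332 - 30) mod 360 = 302°
Right analog: (332 + 30) mod 360 = 2°
Analogous hues = 302° and 2°


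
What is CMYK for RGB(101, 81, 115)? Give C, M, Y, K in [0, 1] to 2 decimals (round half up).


R'=101/255≈0.3961, G'=81/255≈0.3176, B'=115/255≈0.4510
K = 1 - max(R',G',B') = 1 - 115/255 = 140/255 = 0.54901… → 0.55
(1-R'-K)/(1-K) simplifies to (max-R)/max with max = 115:
C = (115-101)/115 = 14/115 = 0.12173… → 0.12
M = (115-81)/115 = 34/115 = 0.29565… → 0.30
Y = (115-115)/115 = 0/115 = 0 → 0.00
= CMYK(0.12, 0.30, 0.00, 0.55)


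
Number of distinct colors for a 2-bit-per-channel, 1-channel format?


Total bits = 2 bits/channel × 1 channels = 2 bits
Distinct colors = 2^2
= 4 colors


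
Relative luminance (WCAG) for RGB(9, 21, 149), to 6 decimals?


Linearize each channel (sRGB transfer function): c = v/255; c_lin = c/12.92 if c ≤ 0.04045, else ((c+0.055)/1.055)^2.4
  R: 9/255 ≈ 0.035294 ≤ 0.04045 → 0.035294/12.92 ≈ 0.002732
  G: 21/255 ≈ 0.082353 > 0.04045 → ((0.082353+0.055)/1.055)^2.4 ≈ 0.007499
  B: 149/255 ≈ 0.584314 > 0.04045 → ((0.584314+0.055)/1.055)^2.4 ≈ 0.300544
R_lin = 0.002732, G_lin = 0.007499, B_lin = 0.300544
L = 0.2126×R + 0.7152×G + 0.0722×B
L = 0.2126×0.002732 + 0.7152×0.007499 + 0.0722×0.300544
L ≈ 0.027643


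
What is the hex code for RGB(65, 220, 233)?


R = 65 → 41 (hex)
G = 220 → DC (hex)
B = 233 → E9 (hex)
Hex = #41DCE9


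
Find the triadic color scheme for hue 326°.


Triadic: equally spaced at 120° intervals
H1 = 326°
H2 = (326 + 120) mod 360 = 86°
H3 = (326 + 240) mod 360 = 206°
Triadic = 326°, 86°, 206°


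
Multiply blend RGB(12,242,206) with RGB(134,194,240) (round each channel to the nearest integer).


Multiply: C = A×B/255, rounded to nearest integer
R: 12×134/255 = 1608/255 ≈ 6.306 → 6
G: 242×194/255 = 46948/255 ≈ 184.110 → 184
B: 206×240/255 = 49440/255 ≈ 193.882 → 194
= RGB(6, 184, 194)


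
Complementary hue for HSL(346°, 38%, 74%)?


Complement = opposite side of color wheel = hue + 180°
H' = (346 + 180) mod 360 = 166°
S and L unchanged.
= HSL(166°, 38%, 74%)


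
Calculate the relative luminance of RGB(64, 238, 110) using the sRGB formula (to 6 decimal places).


Linearize each channel (sRGB transfer function): c = v/255; c_lin = c/12.92 if c ≤ 0.04045, else ((c+0.055)/1.055)^2.4
  R: 64/255 ≈ 0.250980 > 0.04045 → ((0.250980+0.055)/1.055)^2.4 ≈ 0.051269
  G: 238/255 ≈ 0.933333 > 0.04045 → ((0.933333+0.055)/1.055)^2.4 ≈ 0.854993
  B: 110/255 ≈ 0.431373 > 0.04045 → ((0.431373+0.055)/1.055)^2.4 ≈ 0.155926
R_lin = 0.051269, G_lin = 0.854993, B_lin = 0.155926
L = 0.2126×R + 0.7152×G + 0.0722×B
L = 0.2126×0.051269 + 0.7152×0.854993 + 0.0722×0.155926
L ≈ 0.633648


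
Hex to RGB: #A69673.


A6 → 166 (R)
96 → 150 (G)
73 → 115 (B)
= RGB(166, 150, 115)


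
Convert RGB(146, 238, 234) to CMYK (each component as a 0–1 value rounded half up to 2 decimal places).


R'=146/255≈0.5725, G'=238/255≈0.9333, B'=234/255≈0.9176
K = 1 - max(R',G',B') = 1 - 238/255 = 17/255 = 0.06666… → 0.07
(1-R'-K)/(1-K) simplifies to (max-R)/max with max = 238:
C = (238-146)/238 = 92/238 = 0.38655… → 0.39
M = (238-238)/238 = 0/238 = 0 → 0.00
Y = (238-234)/238 = 4/238 = 0.01680… → 0.02
= CMYK(0.39, 0.00, 0.02, 0.07)


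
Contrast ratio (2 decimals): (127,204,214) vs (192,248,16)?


Linearize each sRGB channel c=v/255: c/12.92 if c ≤ 0.04045 else ((c+0.055)/1.055)^2.4
L = 0.2126×R_lin + 0.7152×G_lin + 0.0722×B_lin
Color 1 (127,204,214):
  R=127: 127/255≈0.4980 > 0.04045 → ((0.4980+0.055)/1.055)^2.4 ≈ 0.21223
  G=204: 204/255≈0.8000 > 0.04045 → ((0.8000+0.055)/1.055)^2.4 ≈ 0.60383
  B=214: 214/255≈0.8392 > 0.04045 → ((0.8392+0.055)/1.055)^2.4 ≈ 0.67244
  L1 = 0.2126×0.21223 + 0.7152×0.60383 + 0.0722×0.67244 ≈ 0.52553
Color 2 (192,248,16):
  R=192: 192/255≈0.7529 > 0.04045 → ((0.7529+0.055)/1.055)^2.4 ≈ 0.52712
  G=248: 248/255≈0.9725 > 0.04045 → ((0.9725+0.055)/1.055)^2.4 ≈ 0.93869
  B=16: 16/255≈0.0627 > 0.04045 → ((0.0627+0.055)/1.055)^2.4 ≈ 0.00518
  L2 = 0.2126×0.52712 + 0.7152×0.93869 + 0.0722×0.00518 ≈ 0.78379
Lighter = 0.78379, Darker = 0.52553
Ratio = (L_lighter + 0.05) / (L_darker + 0.05)
Ratio = (0.78379 + 0.05) / (0.52553 + 0.05) = 0.83379 / 0.57553 ≈ 1.4487
Ratio ≈ 1.45:1


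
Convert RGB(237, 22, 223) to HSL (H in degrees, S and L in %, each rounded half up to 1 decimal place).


Normalize: R'=237/255≈0.9294, G'=22/255≈0.0863, B'=223/255≈0.8745
Max=237/255, Min=22/255, Δ=Max-Min=215/255
L = (Max+Min)/2 = (237+22)/510 = 259/510 = 0.50784… → L = 50.8%
L > 0.5 → S = Δ/(2-Max-Min) = 215/(510-237-22) = 215/251 = 0.85657… → S = 85.7%
(the 1/255 factors cancel in S and H, so raw channel differences can be used)
Max is R' → H = 60 × (((G-B)/Δ) mod 6) = 60 × (((22-223)/215) mod 6)
  (-201)/215 = -0.9348…; negative, so add 6 → 5.0651…
  H = 60 × 5.0651… = 303.906…° → H = 303.9°
= HSL(303.9°, 85.7%, 50.8%)


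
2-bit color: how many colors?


Colors = 2^bits = 2^2
= 4 colors


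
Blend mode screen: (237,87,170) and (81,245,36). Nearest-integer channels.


Screen: C = 255 - (255-A)×(255-B)/255, rounded to nearest integer
R: 255 - (255-237)×(255-81)/255 = 255 - 3132/255 ≈ 255 - 12.282 = 242.718 → 243
G: 255 - (255-87)×(255-245)/255 = 255 - 1680/255 ≈ 255 - 6.588 = 248.412 → 248
B: 255 - (255-170)×(255-36)/255 = 255 - 18615/255 ≈ 255 - 73.000 = 182.000 → 182
= RGB(243, 248, 182)


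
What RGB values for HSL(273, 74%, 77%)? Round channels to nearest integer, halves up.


H=273°, S=0.74, L=0.77
C = (1-|2L-1|)×S = (1-|0.54|)×0.74 = 0.3404
H' = H/60 = 273/60 ≈ 4.5500; X = C×(1-|H' mod 2 - 1|) = 0.18722
m = L - C/2 = 0.77 - 0.1702 = 0.5998
Sector ⌊H'⌋ = 4 → (R',G',B') = (0.18722, 0.0, 0.3404)
RGB = ((R'+m)×255, (G'+m)×255, (B'+m)×255) = (200.6901, 152.949, 239.751)
Round half up → RGB(201, 153, 240)


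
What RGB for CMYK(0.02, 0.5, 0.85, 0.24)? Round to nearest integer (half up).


R = 255 × (1-C) × (1-K) = 255 × 0.98 × 0.76 = 189.924 → 190
G = 255 × (1-M) × (1-K) = 255 × 0.50 × 0.76 = 96.9 → 97
B = 255 × (1-Y) × (1-K) = 255 × 0.15 × 0.76 = 29.07 → 29
= RGB(190, 97, 29)


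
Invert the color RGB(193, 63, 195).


Invert: (255-R, 255-G, 255-B)
R: 255-193 = 62
G: 255-63 = 192
B: 255-195 = 60
= RGB(62, 192, 60)


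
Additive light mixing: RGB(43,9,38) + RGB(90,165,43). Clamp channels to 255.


Additive: each channel = min(255, C₁+C₂)
R: 43+90 = 133 → 133
G: 9+165 = 174 → 174
B: 38+43 = 81 → 81
= RGB(133, 174, 81)


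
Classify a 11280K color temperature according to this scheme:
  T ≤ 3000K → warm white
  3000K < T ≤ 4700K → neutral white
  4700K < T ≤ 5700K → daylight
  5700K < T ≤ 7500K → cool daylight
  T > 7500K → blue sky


Temperature: 11280K
11280K > 7500K → blue sky
Classification: blue sky


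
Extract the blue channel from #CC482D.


Color: #CC482D
R = CC = 204
G = 48 = 72
B = 2D = 45
Blue = 45


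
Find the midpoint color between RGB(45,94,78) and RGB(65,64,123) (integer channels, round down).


Midpoint: each channel = ⌊(C₁+C₂)/2⌋
R: ⌊(45+65)/2⌋ = 55
G: ⌊(94+64)/2⌋ = 79
B: ⌊(78+123)/2⌋ = 100
= RGB(55, 79, 100)


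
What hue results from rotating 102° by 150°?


New hue = (H + rotation) mod 360
New hue = (102 + 150) mod 360
= 252 mod 360
= 252°


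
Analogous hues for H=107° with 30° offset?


Base hue: 107°
Left analog: (107 - 30) mod 360 = 77°
Right analog: (107 + 30) mod 360 = 137°
Analogous hues = 77° and 137°


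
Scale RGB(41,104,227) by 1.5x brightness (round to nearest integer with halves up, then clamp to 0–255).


Multiply each channel by 1.5, round half up, clamp to [0, 255]
R: 41×1.5 = 61.5 → round → 62
G: 104×1.5 = 156
B: 227×1.5 = 340.5 → round → 341 → clamp → 255
= RGB(62, 156, 255)


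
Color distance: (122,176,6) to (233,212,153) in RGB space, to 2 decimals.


d = √[(R₁-R₂)² + (G₁-G₂)² + (B₁-B₂)²]
d = √[(122-233)² + (176-212)² + (6-153)²]
d = √[12321 + 1296 + 21609]
d = √35226
d ≈ 187.69


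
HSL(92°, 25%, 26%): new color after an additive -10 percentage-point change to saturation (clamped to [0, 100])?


Original S = 25%
Adjustment = -10 percentage points
New S = 25 + (-10) = 15
Clamp to [0, 100] → 15
= HSL(92°, 15%, 26%)


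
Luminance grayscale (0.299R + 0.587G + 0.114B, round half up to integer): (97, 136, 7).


Gray = 0.299×R + 0.587×G + 0.114×B
Gray = 0.299×97 + 0.587×136 + 0.114×7
Gray = 29.003 + 79.832 + 0.798
Gray = 109.633 → round half up → 110
Gray = 110


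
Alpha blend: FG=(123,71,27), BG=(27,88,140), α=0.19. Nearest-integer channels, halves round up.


C = α×F + (1-α)×B, with 1-α = 0.81
R: 0.19×123 + 0.81×27 = 23.37 + 21.87 = 45.24 → 45
G: 0.19×71 + 0.81×88 = 13.49 + 71.28 = 84.77 → 85
B: 0.19×27 + 0.81×140 = 5.13 + 113.40 = 118.53 → 119
= RGB(45, 85, 119)


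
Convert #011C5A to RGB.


01 → 1 (R)
1C → 28 (G)
5A → 90 (B)
= RGB(1, 28, 90)


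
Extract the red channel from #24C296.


Color: #24C296
R = 24 = 36
G = C2 = 194
B = 96 = 150
Red = 36


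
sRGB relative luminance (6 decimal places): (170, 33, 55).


Linearize each channel (sRGB transfer function): c = v/255; c_lin = c/12.92 if c ≤ 0.04045, else ((c+0.055)/1.055)^2.4
  R: 170/255 ≈ 0.666667 > 0.04045 → ((0.666667+0.055)/1.055)^2.4 ≈ 0.401978
  G: 33/255 ≈ 0.129412 > 0.04045 → ((0.129412+0.055)/1.055)^2.4 ≈ 0.015209
  B: 55/255 ≈ 0.215686 > 0.04045 → ((0.215686+0.055)/1.055)^2.4 ≈ 0.038204
R_lin = 0.401978, G_lin = 0.015209, B_lin = 0.038204
L = 0.2126×R + 0.7152×G + 0.0722×B
L = 0.2126×0.401978 + 0.7152×0.015209 + 0.0722×0.038204
L ≈ 0.099096


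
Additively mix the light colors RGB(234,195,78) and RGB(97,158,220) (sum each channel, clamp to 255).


Additive: each channel = min(255, C₁+C₂)
R: 234+97 = 331 → 255
G: 195+158 = 353 → 255
B: 78+220 = 298 → 255
= RGB(255, 255, 255)


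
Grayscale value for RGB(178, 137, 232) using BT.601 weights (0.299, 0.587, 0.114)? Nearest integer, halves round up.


Gray = 0.299×R + 0.587×G + 0.114×B
Gray = 0.299×178 + 0.587×137 + 0.114×232
Gray = 53.222 + 80.419 + 26.448
Gray = 160.089 → round half up → 160
Gray = 160


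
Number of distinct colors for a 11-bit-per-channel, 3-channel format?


Total bits = 11 bits/channel × 3 channels = 33 bits
Distinct colors = 2^33
= 8,589,934,592 colors


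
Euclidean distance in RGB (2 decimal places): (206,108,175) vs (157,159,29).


d = √[(R₁-R₂)² + (G₁-G₂)² + (B₁-B₂)²]
d = √[(206-157)² + (108-159)² + (175-29)²]
d = √[2401 + 2601 + 21316]
d = √26318
d ≈ 162.23


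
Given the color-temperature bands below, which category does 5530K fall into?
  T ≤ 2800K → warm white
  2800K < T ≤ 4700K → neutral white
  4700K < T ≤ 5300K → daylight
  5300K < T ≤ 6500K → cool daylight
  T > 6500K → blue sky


Temperature: 5530K
5300K < 5530K ≤ 6500K → cool daylight
Classification: cool daylight


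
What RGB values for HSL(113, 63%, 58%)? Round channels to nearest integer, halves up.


H=113°, S=0.63, L=0.58
C = (1-|2L-1|)×S = (1-|0.16|)×0.63 = 0.5292
H' = H/60 = 113/60 ≈ 1.8833; X = C×(1-|H' mod 2 - 1|) = 0.06174
m = L - C/2 = 0.58 - 0.2646 = 0.3154
Sector ⌊H'⌋ = 1 → (R',G',B') = (0.06174, 0.5292, 0.0)
RGB = ((R'+m)×255, (G'+m)×255, (B'+m)×255) = (96.1707, 215.373, 80.427)
Round half up → RGB(96, 215, 80)


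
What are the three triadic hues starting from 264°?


Triadic: equally spaced at 120° intervals
H1 = 264°
H2 = (264 + 120) mod 360 = 24°
H3 = (264 + 240) mod 360 = 144°
Triadic = 264°, 24°, 144°


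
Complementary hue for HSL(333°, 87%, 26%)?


Complement = opposite side of color wheel = hue + 180°
H' = (333 + 180) mod 360 = 153°
S and L unchanged.
= HSL(153°, 87%, 26%)


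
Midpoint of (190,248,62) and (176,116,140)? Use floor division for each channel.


Midpoint: each channel = ⌊(C₁+C₂)/2⌋
R: ⌊(190+176)/2⌋ = 183
G: ⌊(248+116)/2⌋ = 182
B: ⌊(62+140)/2⌋ = 101
= RGB(183, 182, 101)


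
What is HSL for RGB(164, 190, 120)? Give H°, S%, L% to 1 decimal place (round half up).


Normalize: R'=164/255≈0.6431, G'=190/255≈0.7451, B'=120/255≈0.4706
Max=190/255, Min=120/255, Δ=Max-Min=70/255
L = (Max+Min)/2 = (190+120)/510 = 310/510 = 0.60784… → L = 60.8%
L > 0.5 → S = Δ/(2-Max-Min) = 70/(510-190-120) = 70/200 = 0.35 → S = 35.0%
(the 1/255 factors cancel in S and H, so raw channel differences can be used)
Max is G' → H = 60 × ((B-R)/Δ + 2) = 60 × ((120-164)/70 + 2)
  -44/70 + 2 = -0.6285… + 2 = 1.3714…
  H = 60 × 1.3714… = 82.285…° → H = 82.3°
= HSL(82.3°, 35.0%, 60.8%)


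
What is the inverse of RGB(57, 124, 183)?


Invert: (255-R, 255-G, 255-B)
R: 255-57 = 198
G: 255-124 = 131
B: 255-183 = 72
= RGB(198, 131, 72)


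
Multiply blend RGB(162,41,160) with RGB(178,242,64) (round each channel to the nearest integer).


Multiply: C = A×B/255, rounded to nearest integer
R: 162×178/255 = 28836/255 ≈ 113.082 → 113
G: 41×242/255 = 9922/255 ≈ 38.910 → 39
B: 160×64/255 = 10240/255 ≈ 40.157 → 40
= RGB(113, 39, 40)


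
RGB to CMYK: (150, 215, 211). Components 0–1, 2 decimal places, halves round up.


R'=150/255≈0.5882, G'=215/255≈0.8431, B'=211/255≈0.8275
K = 1 - max(R',G',B') = 1 - 215/255 = 40/255 = 0.15686… → 0.16
(1-R'-K)/(1-K) simplifies to (max-R)/max with max = 215:
C = (215-150)/215 = 65/215 = 0.30232… → 0.30
M = (215-215)/215 = 0/215 = 0 → 0.00
Y = (215-211)/215 = 4/215 = 0.01860… → 0.02
= CMYK(0.30, 0.00, 0.02, 0.16)


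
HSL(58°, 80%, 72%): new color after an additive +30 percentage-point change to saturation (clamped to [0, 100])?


Original S = 80%
Adjustment = +30 percentage points
New S = 80 + (30) = 110
Clamp to [0, 100] → 100
= HSL(58°, 100%, 72%)


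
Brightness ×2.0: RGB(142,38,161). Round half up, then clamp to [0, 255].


Multiply each channel by 2.0, round half up, clamp to [0, 255]
R: 142×2.0 = 284 → clamp → 255
G: 38×2.0 = 76
B: 161×2.0 = 322 → clamp → 255
= RGB(255, 76, 255)


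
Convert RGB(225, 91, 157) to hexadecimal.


R = 225 → E1 (hex)
G = 91 → 5B (hex)
B = 157 → 9D (hex)
Hex = #E15B9D


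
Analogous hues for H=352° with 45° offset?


Base hue: 352°
Left analog: (352 - 45) mod 360 = 307°
Right analog: (352 + 45) mod 360 = 37°
Analogous hues = 307° and 37°


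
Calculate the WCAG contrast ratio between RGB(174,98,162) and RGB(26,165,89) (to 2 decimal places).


Linearize each sRGB channel c=v/255: c/12.92 if c ≤ 0.04045 else ((c+0.055)/1.055)^2.4
L = 0.2126×R_lin + 0.7152×G_lin + 0.0722×B_lin
Color 1 (174,98,162):
  R=174: 174/255≈0.6824 > 0.04045 → ((0.6824+0.055)/1.055)^2.4 ≈ 0.42327
  G=98: 98/255≈0.3843 > 0.04045 → ((0.3843+0.055)/1.055)^2.4 ≈ 0.12214
  B=162: 162/255≈0.6353 > 0.04045 → ((0.6353+0.055)/1.055)^2.4 ≈ 0.36131
  L1 = 0.2126×0.42327 + 0.7152×0.12214 + 0.0722×0.36131 ≈ 0.20343
Color 2 (26,165,89):
  R=26: 26/255≈0.1020 > 0.04045 → ((0.1020+0.055)/1.055)^2.4 ≈ 0.01033
  G=165: 165/255≈0.6471 > 0.04045 → ((0.6471+0.055)/1.055)^2.4 ≈ 0.37626
  B=89: 89/255≈0.3490 > 0.04045 → ((0.3490+0.055)/1.055)^2.4 ≈ 0.09990
  L2 = 0.2126×0.01033 + 0.7152×0.37626 + 0.0722×0.09990 ≈ 0.27851
Lighter = 0.27851, Darker = 0.20343
Ratio = (L_lighter + 0.05) / (L_darker + 0.05)
Ratio = (0.27851 + 0.05) / (0.20343 + 0.05) = 0.32851 / 0.25343 ≈ 1.2963
Ratio ≈ 1.30:1


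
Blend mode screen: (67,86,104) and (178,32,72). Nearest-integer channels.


Screen: C = 255 - (255-A)×(255-B)/255, rounded to nearest integer
R: 255 - (255-67)×(255-178)/255 = 255 - 14476/255 ≈ 255 - 56.769 = 198.231 → 198
G: 255 - (255-86)×(255-32)/255 = 255 - 37687/255 ≈ 255 - 147.792 = 107.208 → 107
B: 255 - (255-104)×(255-72)/255 = 255 - 27633/255 ≈ 255 - 108.365 = 146.635 → 147
= RGB(198, 107, 147)


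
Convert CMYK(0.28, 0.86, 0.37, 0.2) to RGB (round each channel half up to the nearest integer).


R = 255 × (1-C) × (1-K) = 255 × 0.72 × 0.80 = 146.88 → 147
G = 255 × (1-M) × (1-K) = 255 × 0.14 × 0.80 = 28.56 → 29
B = 255 × (1-Y) × (1-K) = 255 × 0.63 × 0.80 = 128.52 → 129
= RGB(147, 29, 129)


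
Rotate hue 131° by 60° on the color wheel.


New hue = (H + rotation) mod 360
New hue = (131 + 60) mod 360
= 191 mod 360
= 191°


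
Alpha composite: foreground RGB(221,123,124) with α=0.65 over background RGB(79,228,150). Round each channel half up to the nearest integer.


C = α×F + (1-α)×B, with 1-α = 0.35
R: 0.65×221 + 0.35×79 = 143.65 + 27.65 = 171.30 → 171
G: 0.65×123 + 0.35×228 = 79.95 + 79.80 = 159.75 → 160
B: 0.65×124 + 0.35×150 = 80.60 + 52.50 = 133.10 → 133
= RGB(171, 160, 133)


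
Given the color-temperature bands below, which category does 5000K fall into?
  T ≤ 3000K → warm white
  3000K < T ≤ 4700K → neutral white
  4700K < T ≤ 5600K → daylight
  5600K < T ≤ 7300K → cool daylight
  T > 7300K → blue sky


Temperature: 5000K
4700K < 5000K ≤ 5600K → daylight
Classification: daylight


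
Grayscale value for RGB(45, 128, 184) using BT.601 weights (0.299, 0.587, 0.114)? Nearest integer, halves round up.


Gray = 0.299×R + 0.587×G + 0.114×B
Gray = 0.299×45 + 0.587×128 + 0.114×184
Gray = 13.455 + 75.136 + 20.976
Gray = 109.567 → round half up → 110
Gray = 110


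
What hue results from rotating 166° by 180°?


New hue = (H + rotation) mod 360
New hue = (166 + 180) mod 360
= 346 mod 360
= 346°


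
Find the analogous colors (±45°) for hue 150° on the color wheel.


Base hue: 150°
Left analog: (150 - 45) mod 360 = 105°
Right analog: (150 + 45) mod 360 = 195°
Analogous hues = 105° and 195°


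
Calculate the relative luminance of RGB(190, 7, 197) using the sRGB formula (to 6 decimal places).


Linearize each channel (sRGB transfer function): c = v/255; c_lin = c/12.92 if c ≤ 0.04045, else ((c+0.055)/1.055)^2.4
  R: 190/255 ≈ 0.745098 > 0.04045 → ((0.745098+0.055)/1.055)^2.4 ≈ 0.514918
  G: 7/255 ≈ 0.027451 ≤ 0.04045 → 0.027451/12.92 ≈ 0.002125
  B: 197/255 ≈ 0.772549 > 0.04045 → ((0.772549+0.055)/1.055)^2.4 ≈ 0.558340
R_lin = 0.514918, G_lin = 0.002125, B_lin = 0.558340
L = 0.2126×R + 0.7152×G + 0.0722×B
L = 0.2126×0.514918 + 0.7152×0.002125 + 0.0722×0.558340
L ≈ 0.151303


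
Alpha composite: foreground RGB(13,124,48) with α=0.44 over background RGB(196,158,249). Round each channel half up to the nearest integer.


C = α×F + (1-α)×B, with 1-α = 0.56
R: 0.44×13 + 0.56×196 = 5.72 + 109.76 = 115.48 → 115
G: 0.44×124 + 0.56×158 = 54.56 + 88.48 = 143.04 → 143
B: 0.44×48 + 0.56×249 = 21.12 + 139.44 = 160.56 → 161
= RGB(115, 143, 161)


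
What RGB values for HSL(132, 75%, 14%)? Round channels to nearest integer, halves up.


H=132°, S=0.75, L=0.14
C = (1-|2L-1|)×S = (1-|-0.72|)×0.75 = 0.21
H' = H/60 = 132/60 ≈ 2.2000; X = C×(1-|H' mod 2 - 1|) = 0.042
m = L - C/2 = 0.14 - 0.105 = 0.035
Sector ⌊H'⌋ = 2 → (R',G',B') = (0.0, 0.21, 0.042)
RGB = ((R'+m)×255, (G'+m)×255, (B'+m)×255) = (8.925, 62.475, 19.635)
Round half up → RGB(9, 62, 20)


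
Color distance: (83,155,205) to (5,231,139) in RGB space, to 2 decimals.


d = √[(R₁-R₂)² + (G₁-G₂)² + (B₁-B₂)²]
d = √[(83-5)² + (155-231)² + (205-139)²]
d = √[6084 + 5776 + 4356]
d = √16216
d ≈ 127.34


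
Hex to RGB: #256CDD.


25 → 37 (R)
6C → 108 (G)
DD → 221 (B)
= RGB(37, 108, 221)


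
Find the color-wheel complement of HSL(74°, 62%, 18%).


Complement = opposite side of color wheel = hue + 180°
H' = (74 + 180) mod 360 = 254°
S and L unchanged.
= HSL(254°, 62%, 18%)


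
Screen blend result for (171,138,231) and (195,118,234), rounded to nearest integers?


Screen: C = 255 - (255-A)×(255-B)/255, rounded to nearest integer
R: 255 - (255-171)×(255-195)/255 = 255 - 5040/255 ≈ 255 - 19.765 = 235.235 → 235
G: 255 - (255-138)×(255-118)/255 = 255 - 16029/255 ≈ 255 - 62.859 = 192.141 → 192
B: 255 - (255-231)×(255-234)/255 = 255 - 504/255 ≈ 255 - 1.976 = 253.024 → 253
= RGB(235, 192, 253)


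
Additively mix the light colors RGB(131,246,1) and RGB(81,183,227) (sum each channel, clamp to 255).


Additive: each channel = min(255, C₁+C₂)
R: 131+81 = 212 → 212
G: 246+183 = 429 → 255
B: 1+227 = 228 → 228
= RGB(212, 255, 228)


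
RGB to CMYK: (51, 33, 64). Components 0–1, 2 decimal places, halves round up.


R'=51/255≈0.2000, G'=33/255≈0.1294, B'=64/255≈0.2510
K = 1 - max(R',G',B') = 1 - 64/255 = 191/255 = 0.74901… → 0.75
(1-R'-K)/(1-K) simplifies to (max-R)/max with max = 64:
C = (64-51)/64 = 13/64 = 0.20312… → 0.20
M = (64-33)/64 = 31/64 = 0.48437… → 0.48
Y = (64-64)/64 = 0/64 = 0 → 0.00
= CMYK(0.20, 0.48, 0.00, 0.75)


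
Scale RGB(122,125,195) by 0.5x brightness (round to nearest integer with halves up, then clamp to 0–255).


Multiply each channel by 0.5, round half up, clamp to [0, 255]
R: 122×0.5 = 61
G: 125×0.5 = 62.5 → round → 63
B: 195×0.5 = 97.5 → round → 98
= RGB(61, 63, 98)


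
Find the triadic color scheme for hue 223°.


Triadic: equally spaced at 120° intervals
H1 = 223°
H2 = (223 + 120) mod 360 = 343°
H3 = (223 + 240) mod 360 = 103°
Triadic = 223°, 343°, 103°


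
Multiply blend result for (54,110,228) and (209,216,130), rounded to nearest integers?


Multiply: C = A×B/255, rounded to nearest integer
R: 54×209/255 = 11286/255 ≈ 44.259 → 44
G: 110×216/255 = 23760/255 ≈ 93.176 → 93
B: 228×130/255 = 29640/255 ≈ 116.235 → 116
= RGB(44, 93, 116)


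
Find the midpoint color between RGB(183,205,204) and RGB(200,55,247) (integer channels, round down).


Midpoint: each channel = ⌊(C₁+C₂)/2⌋
R: ⌊(183+200)/2⌋ = 191
G: ⌊(205+55)/2⌋ = 130
B: ⌊(204+247)/2⌋ = 225
= RGB(191, 130, 225)


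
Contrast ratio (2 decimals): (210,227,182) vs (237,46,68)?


Linearize each sRGB channel c=v/255: c/12.92 if c ≤ 0.04045 else ((c+0.055)/1.055)^2.4
L = 0.2126×R_lin + 0.7152×G_lin + 0.0722×B_lin
Color 1 (210,227,182):
  R=210: 210/255≈0.8235 > 0.04045 → ((0.8235+0.055)/1.055)^2.4 ≈ 0.64448
  G=227: 227/255≈0.8902 > 0.04045 → ((0.8902+0.055)/1.055)^2.4 ≈ 0.76815
  B=182: 182/255≈0.7137 > 0.04045 → ((0.7137+0.055)/1.055)^2.4 ≈ 0.46778
  L1 = 0.2126×0.64448 + 0.7152×0.76815 + 0.0722×0.46778 ≈ 0.72017
Color 2 (237,46,68):
  R=237: 237/255≈0.9294 > 0.04045 → ((0.9294+0.055)/1.055)^2.4 ≈ 0.84687
  G=46: 46/255≈0.1804 > 0.04045 → ((0.1804+0.055)/1.055)^2.4 ≈ 0.02732
  B=68: 68/255≈0.2667 > 0.04045 → ((0.2667+0.055)/1.055)^2.4 ≈ 0.05781
  L2 = 0.2126×0.84687 + 0.7152×0.02732 + 0.0722×0.05781 ≈ 0.20376
Lighter = 0.72017, Darker = 0.20376
Ratio = (L_lighter + 0.05) / (L_darker + 0.05)
Ratio = (0.72017 + 0.05) / (0.20376 + 0.05) = 0.77017 / 0.25376 ≈ 3.0351
Ratio ≈ 3.04:1


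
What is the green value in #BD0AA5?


Color: #BD0AA5
R = BD = 189
G = 0A = 10
B = A5 = 165
Green = 10


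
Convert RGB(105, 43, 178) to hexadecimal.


R = 105 → 69 (hex)
G = 43 → 2B (hex)
B = 178 → B2 (hex)
Hex = #692BB2


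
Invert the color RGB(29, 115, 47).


Invert: (255-R, 255-G, 255-B)
R: 255-29 = 226
G: 255-115 = 140
B: 255-47 = 208
= RGB(226, 140, 208)


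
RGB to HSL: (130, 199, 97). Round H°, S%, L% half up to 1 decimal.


Normalize: R'=130/255≈0.5098, G'=199/255≈0.7804, B'=97/255≈0.3804
Max=199/255, Min=97/255, Δ=Max-Min=102/255
L = (Max+Min)/2 = (199+97)/510 = 296/510 = 0.58039… → L = 58.0%
L > 0.5 → S = Δ/(2-Max-Min) = 102/(510-199-97) = 102/214 = 0.47663… → S = 47.7%
(the 1/255 factors cancel in S and H, so raw channel differences can be used)
Max is G' → H = 60 × ((B-R)/Δ + 2) = 60 × ((97-130)/102 + 2)
  -33/102 + 2 = -0.3235… + 2 = 1.6764…
  H = 60 × 1.6764… = 100.588…° → H = 100.6°
= HSL(100.6°, 47.7%, 58.0%)


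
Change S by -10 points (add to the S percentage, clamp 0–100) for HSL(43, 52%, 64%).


Original S = 52%
Adjustment = -10 percentage points
New S = 52 + (-10) = 42
Clamp to [0, 100] → 42
= HSL(43°, 42%, 64%)


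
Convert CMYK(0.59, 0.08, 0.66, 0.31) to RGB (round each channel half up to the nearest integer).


R = 255 × (1-C) × (1-K) = 255 × 0.41 × 0.69 = 72.1395 → 72
G = 255 × (1-M) × (1-K) = 255 × 0.92 × 0.69 = 161.874 → 162
B = 255 × (1-Y) × (1-K) = 255 × 0.34 × 0.69 = 59.823 → 60
= RGB(72, 162, 60)


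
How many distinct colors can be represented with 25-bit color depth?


Colors = 2^bits = 2^25
= 33,554,432 colors


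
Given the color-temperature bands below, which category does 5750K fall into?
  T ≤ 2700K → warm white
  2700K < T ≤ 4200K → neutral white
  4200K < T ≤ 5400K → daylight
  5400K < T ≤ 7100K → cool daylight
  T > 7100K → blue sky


Temperature: 5750K
5400K < 5750K ≤ 7100K → cool daylight
Classification: cool daylight


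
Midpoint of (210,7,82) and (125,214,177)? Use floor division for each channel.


Midpoint: each channel = ⌊(C₁+C₂)/2⌋
R: ⌊(210+125)/2⌋ = 167
G: ⌊(7+214)/2⌋ = 110
B: ⌊(82+177)/2⌋ = 129
= RGB(167, 110, 129)


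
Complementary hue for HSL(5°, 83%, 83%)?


Complement = opposite side of color wheel = hue + 180°
H' = (5 + 180) mod 360 = 185°
S and L unchanged.
= HSL(185°, 83%, 83%)


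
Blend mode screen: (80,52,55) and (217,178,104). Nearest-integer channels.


Screen: C = 255 - (255-A)×(255-B)/255, rounded to nearest integer
R: 255 - (255-80)×(255-217)/255 = 255 - 6650/255 ≈ 255 - 26.078 = 228.922 → 229
G: 255 - (255-52)×(255-178)/255 = 255 - 15631/255 ≈ 255 - 61.298 = 193.702 → 194
B: 255 - (255-55)×(255-104)/255 = 255 - 30200/255 ≈ 255 - 118.431 = 136.569 → 137
= RGB(229, 194, 137)


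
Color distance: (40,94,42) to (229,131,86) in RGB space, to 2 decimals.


d = √[(R₁-R₂)² + (G₁-G₂)² + (B₁-B₂)²]
d = √[(40-229)² + (94-131)² + (42-86)²]
d = √[35721 + 1369 + 1936]
d = √39026
d ≈ 197.55


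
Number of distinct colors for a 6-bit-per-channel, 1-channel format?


Total bits = 6 bits/channel × 1 channels = 6 bits
Distinct colors = 2^6
= 64 colors


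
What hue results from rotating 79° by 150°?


New hue = (H + rotation) mod 360
New hue = (79 + 150) mod 360
= 229 mod 360
= 229°


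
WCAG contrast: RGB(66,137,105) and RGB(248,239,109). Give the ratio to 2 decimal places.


Linearize each sRGB channel c=v/255: c/12.92 if c ≤ 0.04045 else ((c+0.055)/1.055)^2.4
L = 0.2126×R_lin + 0.7152×G_lin + 0.0722×B_lin
Color 1 (66,137,105):
  R=66: 66/255≈0.2588 > 0.04045 → ((0.2588+0.055)/1.055)^2.4 ≈ 0.05448
  G=137: 137/255≈0.5373 > 0.04045 → ((0.5373+0.055)/1.055)^2.4 ≈ 0.25016
  B=105: 105/255≈0.4118 > 0.04045 → ((0.4118+0.055)/1.055)^2.4 ≈ 0.14126
  L1 = 0.2126×0.05448 + 0.7152×0.25016 + 0.0722×0.14126 ≈ 0.20069
Color 2 (248,239,109):
  R=248: 248/255≈0.9725 > 0.04045 → ((0.9725+0.055)/1.055)^2.4 ≈ 0.93869
  G=239: 239/255≈0.9373 > 0.04045 → ((0.9373+0.055)/1.055)^2.4 ≈ 0.86316
  B=109: 109/255≈0.4275 > 0.04045 → ((0.4275+0.055)/1.055)^2.4 ≈ 0.15293
  L2 = 0.2126×0.93869 + 0.7152×0.86316 + 0.0722×0.15293 ≈ 0.82794
Lighter = 0.82794, Darker = 0.20069
Ratio = (L_lighter + 0.05) / (L_darker + 0.05)
Ratio = (0.82794 + 0.05) / (0.20069 + 0.05) = 0.87794 / 0.25069 ≈ 3.5020
Ratio ≈ 3.50:1


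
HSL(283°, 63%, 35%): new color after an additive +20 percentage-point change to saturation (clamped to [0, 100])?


Original S = 63%
Adjustment = +20 percentage points
New S = 63 + (20) = 83
Clamp to [0, 100] → 83
= HSL(283°, 83%, 35%)


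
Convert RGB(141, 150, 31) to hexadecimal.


R = 141 → 8D (hex)
G = 150 → 96 (hex)
B = 31 → 1F (hex)
Hex = #8D961F


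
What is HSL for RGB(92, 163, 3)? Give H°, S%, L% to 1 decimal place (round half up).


Normalize: R'=92/255≈0.3608, G'=163/255≈0.6392, B'=3/255≈0.0118
Max=163/255, Min=3/255, Δ=Max-Min=160/255
L = (Max+Min)/2 = (163+3)/510 = 166/510 = 0.32549… → L = 32.5%
L ≤ 0.5 → S = Δ/(Max+Min) = 160/(163+3) = 160/166 = 0.96385… → S = 96.4%
(the 1/255 factors cancel in S and H, so raw channel differences can be used)
Max is G' → H = 60 × ((B-R)/Δ + 2) = 60 × ((3-92)/160 + 2)
  -89/160 + 2 = -0.5562… + 2 = 1.4437…
  H = 60 × 1.4437… = 86.625° → H = 86.6°
= HSL(86.6°, 96.4%, 32.5%)


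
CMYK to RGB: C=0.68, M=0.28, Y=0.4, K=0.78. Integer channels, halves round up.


R = 255 × (1-C) × (1-K) = 255 × 0.32 × 0.22 = 17.952 → 18
G = 255 × (1-M) × (1-K) = 255 × 0.72 × 0.22 = 40.392 → 40
B = 255 × (1-Y) × (1-K) = 255 × 0.60 × 0.22 = 33.66 → 34
= RGB(18, 40, 34)


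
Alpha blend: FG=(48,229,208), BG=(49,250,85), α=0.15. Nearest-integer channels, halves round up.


C = α×F + (1-α)×B, with 1-α = 0.85
R: 0.15×48 + 0.85×49 = 7.20 + 41.65 = 48.85 → 49
G: 0.15×229 + 0.85×250 = 34.35 + 212.50 = 246.85 → 247
B: 0.15×208 + 0.85×85 = 31.20 + 72.25 = 103.45 → 103
= RGB(49, 247, 103)


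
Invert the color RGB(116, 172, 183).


Invert: (255-R, 255-G, 255-B)
R: 255-116 = 139
G: 255-172 = 83
B: 255-183 = 72
= RGB(139, 83, 72)


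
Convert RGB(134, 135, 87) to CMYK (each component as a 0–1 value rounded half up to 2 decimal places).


R'=134/255≈0.5255, G'=135/255≈0.5294, B'=87/255≈0.3412
K = 1 - max(R',G',B') = 1 - 135/255 = 120/255 = 0.47058… → 0.47
(1-R'-K)/(1-K) simplifies to (max-R)/max with max = 135:
C = (135-134)/135 = 1/135 = 0.00740… → 0.01
M = (135-135)/135 = 0/135 = 0 → 0.00
Y = (135-87)/135 = 48/135 = 0.35555… → 0.36
= CMYK(0.01, 0.00, 0.36, 0.47)


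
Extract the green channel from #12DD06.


Color: #12DD06
R = 12 = 18
G = DD = 221
B = 06 = 6
Green = 221


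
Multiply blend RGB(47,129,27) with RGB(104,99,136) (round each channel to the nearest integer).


Multiply: C = A×B/255, rounded to nearest integer
R: 47×104/255 = 4888/255 ≈ 19.169 → 19
G: 129×99/255 = 12771/255 ≈ 50.082 → 50
B: 27×136/255 = 3672/255 ≈ 14.400 → 14
= RGB(19, 50, 14)


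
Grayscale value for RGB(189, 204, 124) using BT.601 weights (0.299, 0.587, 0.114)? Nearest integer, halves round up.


Gray = 0.299×R + 0.587×G + 0.114×B
Gray = 0.299×189 + 0.587×204 + 0.114×124
Gray = 56.511 + 119.748 + 14.136
Gray = 190.395 → round half up → 190
Gray = 190


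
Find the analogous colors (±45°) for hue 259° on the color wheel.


Base hue: 259°
Left analog: (259 - 45) mod 360 = 214°
Right analog: (259 + 45) mod 360 = 304°
Analogous hues = 214° and 304°


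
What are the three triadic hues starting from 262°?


Triadic: equally spaced at 120° intervals
H1 = 262°
H2 = (262 + 120) mod 360 = 22°
H3 = (262 + 240) mod 360 = 142°
Triadic = 262°, 22°, 142°


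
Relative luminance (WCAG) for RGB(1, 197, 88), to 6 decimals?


Linearize each channel (sRGB transfer function): c = v/255; c_lin = c/12.92 if c ≤ 0.04045, else ((c+0.055)/1.055)^2.4
  R: 1/255 ≈ 0.003922 ≤ 0.04045 → 0.003922/12.92 ≈ 0.000304
  G: 197/255 ≈ 0.772549 > 0.04045 → ((0.772549+0.055)/1.055)^2.4 ≈ 0.558340
  B: 88/255 ≈ 0.345098 > 0.04045 → ((0.345098+0.055)/1.055)^2.4 ≈ 0.097587
R_lin = 0.000304, G_lin = 0.558340, B_lin = 0.097587
L = 0.2126×R + 0.7152×G + 0.0722×B
L = 0.2126×0.000304 + 0.7152×0.558340 + 0.0722×0.097587
L ≈ 0.406435


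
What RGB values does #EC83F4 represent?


EC → 236 (R)
83 → 131 (G)
F4 → 244 (B)
= RGB(236, 131, 244)


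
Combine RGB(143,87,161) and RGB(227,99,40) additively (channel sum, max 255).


Additive: each channel = min(255, C₁+C₂)
R: 143+227 = 370 → 255
G: 87+99 = 186 → 186
B: 161+40 = 201 → 201
= RGB(255, 186, 201)


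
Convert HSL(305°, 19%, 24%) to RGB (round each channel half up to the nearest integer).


H=305°, S=0.19, L=0.24
C = (1-|2L-1|)×S = (1-|-0.52|)×0.19 = 0.0912
H' = H/60 = 305/60 ≈ 5.0833; X = C×(1-|H' mod 2 - 1|) = 0.0836
m = L - C/2 = 0.24 - 0.0456 = 0.1944
Sector ⌊H'⌋ = 5 → (R',G',B') = (0.0912, 0.0, 0.0836)
RGB = ((R'+m)×255, (G'+m)×255, (B'+m)×255) = (72.828, 49.572, 70.89)
Round half up → RGB(73, 50, 71)


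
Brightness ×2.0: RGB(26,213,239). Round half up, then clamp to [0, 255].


Multiply each channel by 2.0, round half up, clamp to [0, 255]
R: 26×2.0 = 52
G: 213×2.0 = 426 → clamp → 255
B: 239×2.0 = 478 → clamp → 255
= RGB(52, 255, 255)


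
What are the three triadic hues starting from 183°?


Triadic: equally spaced at 120° intervals
H1 = 183°
H2 = (183 + 120) mod 360 = 303°
H3 = (183 + 240) mod 360 = 63°
Triadic = 183°, 303°, 63°


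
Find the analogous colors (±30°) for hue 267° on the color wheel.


Base hue: 267°
Left analog: (267 - 30) mod 360 = 237°
Right analog: (267 + 30) mod 360 = 297°
Analogous hues = 237° and 297°


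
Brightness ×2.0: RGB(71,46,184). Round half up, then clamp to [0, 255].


Multiply each channel by 2.0, round half up, clamp to [0, 255]
R: 71×2.0 = 142
G: 46×2.0 = 92
B: 184×2.0 = 368 → clamp → 255
= RGB(142, 92, 255)


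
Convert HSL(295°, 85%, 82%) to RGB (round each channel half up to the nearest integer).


H=295°, S=0.85, L=0.82
C = (1-|2L-1|)×S = (1-|0.64|)×0.85 = 0.306
H' = H/60 = 295/60 ≈ 4.9167; X = C×(1-|H' mod 2 - 1|) = 0.2805
m = L - C/2 = 0.82 - 0.153 = 0.667
Sector ⌊H'⌋ = 4 → (R',G',B') = (0.2805, 0.0, 0.306)
RGB = ((R'+m)×255, (G'+m)×255, (B'+m)×255) = (241.6125, 170.085, 248.115)
Round half up → RGB(242, 170, 248)


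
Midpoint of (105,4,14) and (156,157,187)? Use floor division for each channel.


Midpoint: each channel = ⌊(C₁+C₂)/2⌋
R: ⌊(105+156)/2⌋ = 130
G: ⌊(4+157)/2⌋ = 80
B: ⌊(14+187)/2⌋ = 100
= RGB(130, 80, 100)
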